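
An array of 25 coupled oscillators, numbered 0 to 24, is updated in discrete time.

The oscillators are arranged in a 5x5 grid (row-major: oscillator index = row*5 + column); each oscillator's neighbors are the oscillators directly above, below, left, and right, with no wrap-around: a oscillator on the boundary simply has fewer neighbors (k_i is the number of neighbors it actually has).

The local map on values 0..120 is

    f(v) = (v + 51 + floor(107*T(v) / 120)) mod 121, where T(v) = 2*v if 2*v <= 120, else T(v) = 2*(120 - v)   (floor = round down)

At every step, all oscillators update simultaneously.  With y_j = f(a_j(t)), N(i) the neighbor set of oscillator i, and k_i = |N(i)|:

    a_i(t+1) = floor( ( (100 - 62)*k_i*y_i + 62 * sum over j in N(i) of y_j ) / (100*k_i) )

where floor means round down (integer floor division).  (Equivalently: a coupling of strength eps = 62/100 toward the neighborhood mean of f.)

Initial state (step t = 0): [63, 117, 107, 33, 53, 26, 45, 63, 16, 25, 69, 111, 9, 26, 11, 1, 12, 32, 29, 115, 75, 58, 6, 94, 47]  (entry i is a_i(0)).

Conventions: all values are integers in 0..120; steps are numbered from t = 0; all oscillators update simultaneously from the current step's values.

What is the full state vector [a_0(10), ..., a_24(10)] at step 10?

Answer: [80, 80, 80, 80, 80, 80, 80, 80, 80, 80, 80, 80, 80, 80, 80, 81, 80, 81, 81, 81, 81, 81, 81, 81, 81]

Derivation:
t=0: [63, 117, 107, 33, 53, 26, 45, 63, 16, 25, 69, 111, 9, 26, 11, 1, 12, 32, 29, 115, 75, 58, 6, 94, 47]
t=1: [52, 62, 57, 55, 72, 49, 52, 80, 72, 97, 56, 68, 55, 41, 66, 73, 66, 43, 26, 51, 76, 83, 62, 54, 60]
t=2: [78, 84, 86, 85, 79, 73, 79, 82, 75, 80, 82, 85, 72, 57, 72, 86, 81, 60, 38, 66, 82, 85, 78, 70, 83]
t=3: [82, 79, 77, 79, 80, 82, 80, 81, 82, 83, 79, 80, 85, 79, 87, 78, 81, 80, 70, 76, 77, 79, 85, 74, 85]
t=4: [79, 81, 81, 81, 80, 80, 80, 80, 79, 78, 81, 80, 79, 80, 78, 81, 80, 80, 85, 81, 82, 80, 80, 82, 81]
t=5: [81, 80, 80, 80, 81, 81, 80, 81, 81, 81, 80, 81, 81, 80, 81, 80, 80, 80, 79, 79, 79, 80, 80, 79, 79]
t=6: [80, 80, 80, 80, 80, 80, 80, 80, 80, 80, 80, 80, 80, 80, 80, 81, 80, 81, 81, 81, 81, 81, 81, 81, 82]
t=7: [81, 81, 81, 81, 81, 81, 81, 81, 81, 81, 80, 81, 80, 80, 80, 80, 80, 80, 80, 80, 80, 80, 80, 79, 79]
t=8: [80, 80, 80, 80, 80, 80, 80, 80, 80, 80, 80, 80, 80, 80, 80, 81, 80, 81, 81, 81, 81, 81, 81, 81, 81]
t=9: [81, 81, 81, 81, 81, 81, 81, 81, 81, 81, 80, 81, 80, 80, 80, 80, 80, 80, 80, 80, 80, 80, 80, 80, 80]
t=10: [80, 80, 80, 80, 80, 80, 80, 80, 80, 80, 80, 80, 80, 80, 80, 81, 80, 81, 81, 81, 81, 81, 81, 81, 81]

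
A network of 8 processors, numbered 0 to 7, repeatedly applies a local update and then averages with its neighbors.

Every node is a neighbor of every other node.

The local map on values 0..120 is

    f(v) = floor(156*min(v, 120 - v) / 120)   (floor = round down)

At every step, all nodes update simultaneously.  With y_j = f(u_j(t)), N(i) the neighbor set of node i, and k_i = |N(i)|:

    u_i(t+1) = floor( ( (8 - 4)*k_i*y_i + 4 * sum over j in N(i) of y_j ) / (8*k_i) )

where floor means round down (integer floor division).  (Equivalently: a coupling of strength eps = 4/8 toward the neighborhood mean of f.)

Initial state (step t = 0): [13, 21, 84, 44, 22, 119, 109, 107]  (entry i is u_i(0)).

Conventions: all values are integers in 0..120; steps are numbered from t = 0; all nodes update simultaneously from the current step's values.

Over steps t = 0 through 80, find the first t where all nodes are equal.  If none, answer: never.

Simulating step by step:
t=0: [13, 21, 84, 44, 22, 119, 109, 107]  (not all equal)
t=1: [21, 26, 34, 39, 26, 15, 20, 21]  (not all equal)
t=2: [30, 32, 37, 39, 32, 26, 29, 30]  (not all equal)
t=3: [40, 41, 44, 44, 41, 37, 39, 40]  (not all equal)
t=4: [52, 52, 54, 54, 52, 50, 51, 52]  (not all equal)
t=5: [67, 67, 68, 68, 67, 66, 66, 67]  (not all equal)
t=6: [68, 68, 67, 67, 68, 69, 69, 68]  (not all equal)
t=7: [67, 67, 67, 67, 67, 66, 66, 67]  (not all equal)
t=8: [68, 68, 68, 68, 68, 69, 69, 68]  (not all equal)
t=9: [66, 66, 66, 66, 66, 66, 66, 66]  (all equal)

Answer: 9
Key observation: Synchronization is absorbing here: once all nodes are equal they stay equal, and step 9 is the first all-equal step.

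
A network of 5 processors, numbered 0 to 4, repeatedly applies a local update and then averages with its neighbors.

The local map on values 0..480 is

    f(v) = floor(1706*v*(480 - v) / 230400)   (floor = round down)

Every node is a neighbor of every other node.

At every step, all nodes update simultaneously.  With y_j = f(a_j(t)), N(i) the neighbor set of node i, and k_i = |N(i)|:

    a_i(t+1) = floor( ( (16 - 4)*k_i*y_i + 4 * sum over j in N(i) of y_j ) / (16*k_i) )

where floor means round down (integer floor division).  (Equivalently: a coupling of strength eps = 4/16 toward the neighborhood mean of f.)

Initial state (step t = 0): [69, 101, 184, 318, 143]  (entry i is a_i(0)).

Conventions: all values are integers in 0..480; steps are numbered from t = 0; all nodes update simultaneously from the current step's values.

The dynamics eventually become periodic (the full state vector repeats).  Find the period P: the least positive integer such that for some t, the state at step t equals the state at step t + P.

Simulating step by step:
t=0: [69, 101, 184, 318, 143]
t=1: [245, 296, 379, 363, 346]
t=2: [403, 387, 305, 326, 346]
t=3: [257, 283, 371, 355, 336]
t=4: [405, 397, 319, 339, 359]
t=5: [249, 262, 356, 337, 315]
t=6: [411, 409, 343, 364, 383]
t=7: [228, 232, 323, 299, 273]
t=8: [419, 420, 385, 402, 415]
t=9: [197, 195, 252, 226, 204]
t=10: [413, 413, 422, 422, 416]
t=11: [200, 200, 184, 184, 195]
t=12: [412, 412, 404, 404, 410]
t=13: [209, 209, 223, 223, 213]
t=14: [419, 419, 423, 423, 421]
t=15: [187, 187, 179, 179, 183]
t=16: [403, 403, 399, 399, 401]
t=17: [230, 230, 237, 237, 234]
t=18: [425, 425, 425, 425, 425]
t=19: [173, 173, 173, 173, 173]
t=20: [393, 393, 393, 393, 393]
t=21: [253, 253, 253, 253, 253]
t=22: [425, 425, 425, 425, 425]

Answer: 4
Key observation: The state at step 18, [425, 425, 425, 425, 425], reappears at step 22 — and no state repeats earlier — so the cycle the system enters has period 4.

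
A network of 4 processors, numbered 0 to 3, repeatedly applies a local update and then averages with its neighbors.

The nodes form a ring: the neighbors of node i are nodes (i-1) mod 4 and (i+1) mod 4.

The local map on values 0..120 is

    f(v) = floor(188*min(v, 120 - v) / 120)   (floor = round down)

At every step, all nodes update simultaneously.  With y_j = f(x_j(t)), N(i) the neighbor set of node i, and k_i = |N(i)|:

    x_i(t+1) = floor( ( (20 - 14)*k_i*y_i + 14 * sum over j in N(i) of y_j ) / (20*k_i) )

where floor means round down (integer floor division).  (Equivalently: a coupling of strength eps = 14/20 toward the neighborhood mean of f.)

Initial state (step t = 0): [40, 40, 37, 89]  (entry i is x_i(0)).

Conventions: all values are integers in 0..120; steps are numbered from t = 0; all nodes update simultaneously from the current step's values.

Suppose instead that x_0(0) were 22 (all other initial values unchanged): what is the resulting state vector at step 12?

Simulating step by step:
t=0: [22, 40, 37, 89]
t=1: [48, 50, 55, 46]
t=2: [75, 79, 78, 77]
t=3: [66, 66, 65, 67]
t=4: [83, 84, 84, 84]
t=5: [56, 56, 56, 56]
t=6: [87, 87, 87, 87]
t=7: [51, 51, 51, 51]
t=8: [79, 79, 79, 79]
t=9: [64, 64, 64, 64]
t=10: [87, 87, 87, 87]
t=11: [51, 51, 51, 51]
t=12: [79, 79, 79, 79]

Answer: [79, 79, 79, 79]
Key observation: This trace re-runs the system from the modified initial state.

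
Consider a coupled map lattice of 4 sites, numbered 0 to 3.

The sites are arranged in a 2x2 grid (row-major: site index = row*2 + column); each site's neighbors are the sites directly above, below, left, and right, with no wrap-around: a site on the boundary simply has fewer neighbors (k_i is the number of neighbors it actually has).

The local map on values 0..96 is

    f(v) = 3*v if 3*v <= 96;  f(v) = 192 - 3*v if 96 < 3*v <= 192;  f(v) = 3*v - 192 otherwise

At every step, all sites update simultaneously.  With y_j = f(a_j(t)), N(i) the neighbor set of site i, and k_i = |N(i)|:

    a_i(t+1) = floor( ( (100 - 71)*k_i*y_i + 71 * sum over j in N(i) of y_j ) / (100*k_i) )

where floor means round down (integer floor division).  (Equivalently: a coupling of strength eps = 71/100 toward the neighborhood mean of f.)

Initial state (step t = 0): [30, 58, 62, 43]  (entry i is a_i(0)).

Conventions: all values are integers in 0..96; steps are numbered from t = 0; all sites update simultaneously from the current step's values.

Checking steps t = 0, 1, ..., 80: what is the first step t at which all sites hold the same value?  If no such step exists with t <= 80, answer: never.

Simulating step by step:
t=0: [30, 58, 62, 43]  (not all equal)
t=1: [34, 59, 56, 26]  (not all equal)
t=2: [39, 63, 66, 36]  (not all equal)
t=3: [24, 57, 58, 27]  (not all equal)
t=4: [34, 60, 59, 37]  (not all equal)
t=5: [35, 64, 65, 33]  (not all equal)
t=6: [26, 63, 64, 28]  (not all equal)
t=7: [23, 58, 57, 25]  (not all equal)
t=8: [33, 56, 57, 35]  (not all equal)
t=9: [42, 70, 69, 41]  (not all equal)
t=10: [30, 53, 52, 31]  (not all equal)
t=11: [50, 74, 75, 51]  (not all equal)
t=12: [34, 37, 38, 33]  (not all equal)
t=13: [82, 88, 87, 83]  (not all equal)
t=14: [65, 60, 59, 66]  (not all equal)
t=15: [10, 6, 7, 11]  (not all equal)
t=16: [22, 27, 28, 23]  (not all equal)
t=17: [77, 71, 72, 78]  (not all equal)
t=18: [27, 34, 35, 28]  (not all equal)
t=19: [86, 84, 83, 87]  (not all equal)
t=20: [60, 65, 64, 61]  (not all equal)
t=21: [4, 8, 7, 3]  (not all equal)
t=22: [19, 14, 13, 18]  (not all equal)
t=23: [45, 51, 50, 44]  (not all equal)
t=24: [45, 52, 53, 46]  (not all equal)
t=25: [41, 49, 48, 40]  (not all equal)
t=26: [53, 63, 63, 53]  (not all equal)
t=27: [11, 24, 24, 11]  (not all equal)
t=28: [60, 44, 44, 60]  (not all equal)
t=29: [46, 25, 25, 46]  (not all equal)
t=30: [68, 60, 60, 68]  (not all equal)
t=31: [12, 12, 12, 12]  (all equal)

Answer: 31
Key observation: Synchronization is absorbing here: once all sites are equal they stay equal, and step 31 is the first all-equal step.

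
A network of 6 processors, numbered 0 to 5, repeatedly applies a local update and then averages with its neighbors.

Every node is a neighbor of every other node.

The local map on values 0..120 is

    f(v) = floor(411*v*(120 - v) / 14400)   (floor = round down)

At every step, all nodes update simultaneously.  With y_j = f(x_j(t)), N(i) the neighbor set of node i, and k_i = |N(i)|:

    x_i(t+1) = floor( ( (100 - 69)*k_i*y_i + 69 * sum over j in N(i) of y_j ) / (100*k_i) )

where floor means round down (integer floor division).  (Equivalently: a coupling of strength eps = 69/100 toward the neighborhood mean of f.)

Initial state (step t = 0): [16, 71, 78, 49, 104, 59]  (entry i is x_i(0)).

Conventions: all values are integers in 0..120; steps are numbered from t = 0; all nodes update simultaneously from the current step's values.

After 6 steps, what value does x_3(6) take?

Answer: x_3(6) = 99

Derivation:
t=0: [16, 71, 78, 49, 104, 59]
t=1: [75, 84, 83, 84, 75, 84]
t=2: [90, 88, 89, 88, 90, 88]
t=3: [78, 78, 78, 78, 78, 78]
t=4: [93, 93, 93, 93, 93, 93]
t=5: [71, 71, 71, 71, 71, 71]
t=6: [99, 99, 99, 99, 99, 99]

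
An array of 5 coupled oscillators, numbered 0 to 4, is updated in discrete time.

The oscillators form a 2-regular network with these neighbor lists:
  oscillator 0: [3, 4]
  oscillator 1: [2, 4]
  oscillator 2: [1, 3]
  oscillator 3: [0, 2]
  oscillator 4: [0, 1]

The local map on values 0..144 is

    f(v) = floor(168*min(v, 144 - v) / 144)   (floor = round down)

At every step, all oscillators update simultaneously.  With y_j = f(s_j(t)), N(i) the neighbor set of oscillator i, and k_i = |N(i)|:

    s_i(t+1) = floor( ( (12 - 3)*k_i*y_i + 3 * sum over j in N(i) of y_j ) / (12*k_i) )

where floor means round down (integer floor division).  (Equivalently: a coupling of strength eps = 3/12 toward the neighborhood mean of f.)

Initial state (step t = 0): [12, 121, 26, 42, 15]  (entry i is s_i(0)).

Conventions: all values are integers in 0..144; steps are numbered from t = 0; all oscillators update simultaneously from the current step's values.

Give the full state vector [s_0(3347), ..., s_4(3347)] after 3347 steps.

Simulating step by step:
t=0: [12, 121, 26, 42, 15]
t=1: [18, 25, 31, 42, 17]
t=2: [24, 28, 36, 43, 20]
t=3: [30, 32, 41, 46, 24]
t=4: [36, 37, 46, 50, 30]
t=5: [43, 43, 52, 55, 36]
t=6: [50, 50, 59, 61, 44]
t=7: [58, 58, 67, 69, 52]
t=8: [67, 67, 76, 78, 61]
t=9: [77, 77, 78, 77, 72]
t=10: [78, 78, 77, 77, 82]
t=11: [76, 76, 77, 77, 73]
t=12: [79, 79, 78, 78, 81]
t=13: [75, 75, 76, 76, 73]
t=14: [80, 80, 79, 79, 81]
t=15: [74, 74, 74, 74, 73]
t=16: [81, 81, 81, 81, 81]
t=17: [73, 73, 73, 73, 73]
t=18: [82, 82, 82, 82, 82]
t=19: [72, 72, 72, 72, 72]
t=20: [84, 84, 84, 84, 84]
t=21: [70, 70, 70, 70, 70]
t=22: [81, 81, 81, 81, 81]

Answer: [73, 73, 73, 73, 73]
Key observation: The state at step 16, [81, 81, 81, 81, 81], reappears at step 22: the system is in a cycle of period 6 from step 16 on.  Therefore the state at step 3347 equals the state at step 16 + ((3347 - 16) mod 6) = 17, which is [73, 73, 73, 73, 73].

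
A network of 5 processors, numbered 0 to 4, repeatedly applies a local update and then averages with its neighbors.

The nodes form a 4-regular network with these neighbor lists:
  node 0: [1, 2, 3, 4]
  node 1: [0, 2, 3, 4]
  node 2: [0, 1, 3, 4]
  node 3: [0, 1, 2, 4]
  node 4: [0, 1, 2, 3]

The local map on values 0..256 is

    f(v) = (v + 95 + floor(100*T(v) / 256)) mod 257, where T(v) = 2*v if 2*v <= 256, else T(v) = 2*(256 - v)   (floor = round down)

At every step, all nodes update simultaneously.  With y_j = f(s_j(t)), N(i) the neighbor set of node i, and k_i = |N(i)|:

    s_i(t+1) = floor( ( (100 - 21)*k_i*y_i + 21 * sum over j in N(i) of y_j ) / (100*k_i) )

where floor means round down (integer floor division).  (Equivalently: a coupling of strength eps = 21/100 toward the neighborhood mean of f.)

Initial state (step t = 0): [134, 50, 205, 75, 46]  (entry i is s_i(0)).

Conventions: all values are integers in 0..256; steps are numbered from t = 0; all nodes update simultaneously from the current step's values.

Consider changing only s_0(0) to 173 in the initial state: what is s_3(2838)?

Simulating step by step:
t=0: [173, 50, 205, 75, 46]
t=1: [94, 174, 99, 207, 168]
t=2: [16, 69, 23, 74, 67]
t=3: [138, 208, 147, 214, 205]
t=4: [70, 81, 71, 82, 80]
t=5: [222, 237, 223, 238, 235]
t=6: [86, 88, 86, 89, 88]
t=7: [248, 250, 248, 252, 250]
t=8: [92, 92, 92, 92, 92]
t=9: [1, 1, 1, 1, 1]
t=10: [96, 96, 96, 96, 96]
t=11: [9, 9, 9, 9, 9]
t=12: [111, 111, 111, 111, 111]
t=13: [35, 35, 35, 35, 35]
t=14: [157, 157, 157, 157, 157]
t=15: [72, 72, 72, 72, 72]
t=16: [223, 223, 223, 223, 223]
t=17: [86, 86, 86, 86, 86]
t=18: [248, 248, 248, 248, 248]
t=19: [92, 92, 92, 92, 92]

Answer: s_3(2838) = 9
Key observation: The state at step 8, [92, 92, 92, 92, 92], reappears at step 19: the system is in a cycle of period 11 from step 8 on.  Therefore the state at step 2838 equals the state at step 8 + ((2838 - 8) mod 11) = 11, which is [9, 9, 9, 9, 9].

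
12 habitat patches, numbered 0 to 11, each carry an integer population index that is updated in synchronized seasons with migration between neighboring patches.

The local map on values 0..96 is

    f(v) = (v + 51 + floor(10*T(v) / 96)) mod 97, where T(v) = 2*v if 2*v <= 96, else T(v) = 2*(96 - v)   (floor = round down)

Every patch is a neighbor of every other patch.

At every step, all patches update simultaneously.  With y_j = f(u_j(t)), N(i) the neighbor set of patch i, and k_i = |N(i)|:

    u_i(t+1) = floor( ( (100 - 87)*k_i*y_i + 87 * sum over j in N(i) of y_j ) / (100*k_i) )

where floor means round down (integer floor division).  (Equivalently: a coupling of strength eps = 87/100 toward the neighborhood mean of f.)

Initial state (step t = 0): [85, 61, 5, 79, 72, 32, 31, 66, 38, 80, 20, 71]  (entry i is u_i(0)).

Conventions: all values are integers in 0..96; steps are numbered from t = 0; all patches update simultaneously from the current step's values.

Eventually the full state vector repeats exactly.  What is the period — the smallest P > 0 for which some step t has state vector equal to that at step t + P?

Answer: 7
Key observation: The state at step 9, [15, 15, 15, 15, 15, 15, 15, 15, 15, 15, 15, 15], reappears at step 16 — and no state repeats earlier — so the cycle the system enters has period 7.

Derivation:
t=0: [85, 61, 5, 79, 72, 32, 31, 66, 38, 80, 20, 71]
t=1: [51, 50, 52, 51, 51, 54, 54, 50, 54, 51, 53, 51]
t=2: [14, 14, 14, 14, 14, 14, 14, 14, 14, 14, 14, 14]
t=3: [67, 67, 67, 67, 67, 67, 67, 67, 67, 67, 67, 67]
t=4: [27, 27, 27, 27, 27, 27, 27, 27, 27, 27, 27, 27]
t=5: [83, 83, 83, 83, 83, 83, 83, 83, 83, 83, 83, 83]
t=6: [39, 39, 39, 39, 39, 39, 39, 39, 39, 39, 39, 39]
t=7: [1, 1, 1, 1, 1, 1, 1, 1, 1, 1, 1, 1]
t=8: [52, 52, 52, 52, 52, 52, 52, 52, 52, 52, 52, 52]
t=9: [15, 15, 15, 15, 15, 15, 15, 15, 15, 15, 15, 15]
t=10: [69, 69, 69, 69, 69, 69, 69, 69, 69, 69, 69, 69]
t=11: [28, 28, 28, 28, 28, 28, 28, 28, 28, 28, 28, 28]
t=12: [84, 84, 84, 84, 84, 84, 84, 84, 84, 84, 84, 84]
t=13: [40, 40, 40, 40, 40, 40, 40, 40, 40, 40, 40, 40]
t=14: [2, 2, 2, 2, 2, 2, 2, 2, 2, 2, 2, 2]
t=15: [53, 53, 53, 53, 53, 53, 53, 53, 53, 53, 53, 53]
t=16: [15, 15, 15, 15, 15, 15, 15, 15, 15, 15, 15, 15]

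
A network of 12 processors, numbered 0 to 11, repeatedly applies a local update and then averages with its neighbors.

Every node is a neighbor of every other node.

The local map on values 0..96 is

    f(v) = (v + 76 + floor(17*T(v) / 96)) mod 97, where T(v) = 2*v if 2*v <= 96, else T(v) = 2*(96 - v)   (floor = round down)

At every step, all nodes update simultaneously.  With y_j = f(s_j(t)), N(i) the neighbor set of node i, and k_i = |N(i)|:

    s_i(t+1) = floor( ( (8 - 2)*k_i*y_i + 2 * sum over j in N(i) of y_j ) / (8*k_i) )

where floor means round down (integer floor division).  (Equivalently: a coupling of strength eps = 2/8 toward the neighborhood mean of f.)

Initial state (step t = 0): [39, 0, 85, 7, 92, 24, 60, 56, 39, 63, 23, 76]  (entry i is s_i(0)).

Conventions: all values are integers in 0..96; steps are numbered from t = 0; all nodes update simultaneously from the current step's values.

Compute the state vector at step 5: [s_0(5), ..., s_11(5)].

Answer: [11, 29, 28, 31, 29, 43, 23, 22, 11, 25, 43, 28]

Derivation:
t=0: [39, 0, 85, 7, 92, 24, 60, 56, 39, 63, 23, 76]
t=1: [36, 68, 62, 75, 65, 21, 50, 49, 36, 52, 20, 58]
t=2: [30, 51, 49, 55, 50, 15, 43, 42, 30, 44, 15, 47]
t=3: [26, 45, 44, 47, 45, 82, 39, 38, 26, 40, 82, 43]
t=4: [20, 38, 37, 40, 38, 57, 32, 31, 20, 34, 57, 37]
t=5: [11, 29, 28, 31, 29, 43, 23, 22, 11, 25, 43, 28]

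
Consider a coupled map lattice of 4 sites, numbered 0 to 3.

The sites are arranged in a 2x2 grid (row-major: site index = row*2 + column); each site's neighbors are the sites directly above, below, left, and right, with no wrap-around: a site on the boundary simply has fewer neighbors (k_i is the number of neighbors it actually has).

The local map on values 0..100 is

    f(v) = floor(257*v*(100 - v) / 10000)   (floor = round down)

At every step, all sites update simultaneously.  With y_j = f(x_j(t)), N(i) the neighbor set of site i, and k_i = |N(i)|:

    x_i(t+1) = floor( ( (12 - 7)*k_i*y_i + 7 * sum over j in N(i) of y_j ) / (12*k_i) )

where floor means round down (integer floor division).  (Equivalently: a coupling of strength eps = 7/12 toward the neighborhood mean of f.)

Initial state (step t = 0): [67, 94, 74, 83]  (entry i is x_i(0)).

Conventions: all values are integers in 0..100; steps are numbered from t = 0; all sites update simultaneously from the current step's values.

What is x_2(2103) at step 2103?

Simulating step by step:
t=0: [67, 94, 74, 83]
t=1: [41, 32, 47, 33]
t=2: [60, 57, 61, 58]
t=3: [61, 61, 61, 61]
t=4: [61, 61, 61, 61]

Answer: x_2(2103) = 61
Key observation: The state at step 3, [61, 61, 61, 61], reappears at step 4: the system is in a cycle of period 1 from step 3 on.  Therefore the state at step 2103 equals the state at step 3 + ((2103 - 3) mod 1) = 3, which is [61, 61, 61, 61].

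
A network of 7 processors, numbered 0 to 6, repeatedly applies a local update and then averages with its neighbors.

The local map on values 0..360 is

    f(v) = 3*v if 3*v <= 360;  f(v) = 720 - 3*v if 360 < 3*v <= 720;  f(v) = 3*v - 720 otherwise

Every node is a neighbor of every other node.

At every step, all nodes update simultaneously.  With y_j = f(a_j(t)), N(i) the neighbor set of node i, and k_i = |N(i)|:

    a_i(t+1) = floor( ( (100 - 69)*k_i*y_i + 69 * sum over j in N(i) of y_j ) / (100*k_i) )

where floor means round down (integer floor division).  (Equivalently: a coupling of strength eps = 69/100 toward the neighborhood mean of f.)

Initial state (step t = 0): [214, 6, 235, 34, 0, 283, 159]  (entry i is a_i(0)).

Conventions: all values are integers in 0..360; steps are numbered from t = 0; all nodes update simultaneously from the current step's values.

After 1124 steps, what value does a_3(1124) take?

Answer: a_3(1124) = 270
Key observation: The state at step 27, [90, 90, 90, 90, 90, 91, 91], reappears at step 29: the system is in a cycle of period 2 from step 27 on.  Therefore the state at step 1124 equals the state at step 27 + ((1124 - 27) mod 2) = 28, which is [270, 270, 270, 270, 270, 271, 271].

Derivation:
t=0: [214, 6, 235, 34, 0, 283, 159]
t=1: [82, 70, 70, 87, 67, 92, 114]
t=2: [248, 241, 241, 251, 239, 254, 267]
t=3: [26, 22, 22, 28, 22, 29, 37]
t=4: [79, 77, 77, 80, 77, 81, 85]
t=5: [238, 236, 236, 238, 236, 239, 241]
t=6: [7, 8, 8, 7, 8, 6, 6]
t=7: [21, 21, 21, 21, 21, 20, 20]
t=8: [62, 62, 62, 62, 62, 61, 61]
t=9: [185, 185, 185, 185, 185, 184, 184]
t=10: [165, 165, 165, 165, 165, 166, 166]
t=11: [224, 224, 224, 224, 224, 223, 223]
t=12: [48, 48, 48, 48, 48, 49, 49]
t=13: [144, 144, 144, 144, 144, 145, 145]
t=14: [287, 287, 287, 287, 287, 286, 286]
t=15: [140, 140, 140, 140, 140, 139, 139]
t=16: [300, 300, 300, 300, 300, 301, 301]
t=17: [180, 180, 180, 180, 180, 181, 181]
t=18: [179, 179, 179, 179, 179, 178, 178]
t=19: [183, 183, 183, 183, 183, 184, 184]
t=20: [170, 170, 170, 170, 170, 169, 169]
t=21: [210, 210, 210, 210, 210, 211, 211]
t=22: [89, 89, 89, 89, 89, 88, 88]
t=23: [266, 266, 266, 266, 266, 265, 265]
t=24: [77, 77, 77, 77, 77, 76, 76]
t=25: [230, 230, 230, 230, 230, 229, 229]
t=26: [30, 30, 30, 30, 30, 31, 31]
t=27: [90, 90, 90, 90, 90, 91, 91]
t=28: [270, 270, 270, 270, 270, 271, 271]
t=29: [90, 90, 90, 90, 90, 91, 91]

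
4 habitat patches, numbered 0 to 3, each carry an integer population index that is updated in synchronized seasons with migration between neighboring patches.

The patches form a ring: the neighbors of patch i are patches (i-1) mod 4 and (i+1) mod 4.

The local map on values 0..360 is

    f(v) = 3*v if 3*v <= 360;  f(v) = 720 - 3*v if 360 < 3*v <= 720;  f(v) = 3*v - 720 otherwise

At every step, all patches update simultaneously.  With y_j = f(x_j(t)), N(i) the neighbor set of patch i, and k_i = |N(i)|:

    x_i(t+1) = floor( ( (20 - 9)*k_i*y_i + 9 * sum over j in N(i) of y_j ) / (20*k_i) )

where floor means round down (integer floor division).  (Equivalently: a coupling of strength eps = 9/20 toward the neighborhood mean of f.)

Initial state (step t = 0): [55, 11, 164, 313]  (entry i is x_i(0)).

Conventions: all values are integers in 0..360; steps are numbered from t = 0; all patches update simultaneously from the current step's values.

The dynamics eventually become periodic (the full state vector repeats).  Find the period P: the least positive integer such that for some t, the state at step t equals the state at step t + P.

Answer: 4
Key observation: The state at step 38, [18, 18, 18, 18], reappears at step 42 — and no state repeats earlier — so the cycle the system enters has period 4.

Derivation:
t=0: [55, 11, 164, 313]
t=1: [147, 106, 182, 208]
t=2: [246, 276, 188, 154]
t=3: [92, 98, 168, 181]
t=4: [257, 272, 224, 208]
t=5: [71, 75, 69, 75]
t=6: [218, 218, 215, 218]
t=7: [66, 68, 70, 68]
t=8: [200, 204, 207, 204]
t=9: [114, 108, 103, 108]
t=10: [333, 324, 315, 324]
t=11: [266, 252, 237, 252]
t=12: [59, 39, 21, 39]
t=13: [150, 118, 87, 118]
t=14: [307, 314, 302, 314]
t=15: [210, 209, 202, 209]
t=16: [91, 97, 104, 97]
t=17: [281, 291, 302, 291]
t=18: [136, 153, 171, 153]
t=19: [289, 260, 231, 260]
t=20: [107, 72, 41, 72]
t=21: [273, 218, 164, 218]
t=22: [84, 109, 155, 109]
t=23: [285, 293, 287, 293]
t=24: [145, 149, 149, 149]
t=25: [279, 275, 273, 275]
t=26: [111, 106, 101, 106]
t=27: [326, 318, 309, 318]
t=28: [247, 233, 219, 233]
t=29: [21, 30, 44, 30]
t=30: [75, 93, 113, 93]
t=31: [249, 280, 312, 280]
t=32: [68, 120, 172, 120]
t=33: [274, 289, 274, 289]
t=34: [122, 126, 122, 126]
t=35: [348, 347, 348, 347]
t=36: [322, 322, 322, 322]
t=37: [246, 246, 246, 246]
t=38: [18, 18, 18, 18]
t=39: [54, 54, 54, 54]
t=40: [162, 162, 162, 162]
t=41: [234, 234, 234, 234]
t=42: [18, 18, 18, 18]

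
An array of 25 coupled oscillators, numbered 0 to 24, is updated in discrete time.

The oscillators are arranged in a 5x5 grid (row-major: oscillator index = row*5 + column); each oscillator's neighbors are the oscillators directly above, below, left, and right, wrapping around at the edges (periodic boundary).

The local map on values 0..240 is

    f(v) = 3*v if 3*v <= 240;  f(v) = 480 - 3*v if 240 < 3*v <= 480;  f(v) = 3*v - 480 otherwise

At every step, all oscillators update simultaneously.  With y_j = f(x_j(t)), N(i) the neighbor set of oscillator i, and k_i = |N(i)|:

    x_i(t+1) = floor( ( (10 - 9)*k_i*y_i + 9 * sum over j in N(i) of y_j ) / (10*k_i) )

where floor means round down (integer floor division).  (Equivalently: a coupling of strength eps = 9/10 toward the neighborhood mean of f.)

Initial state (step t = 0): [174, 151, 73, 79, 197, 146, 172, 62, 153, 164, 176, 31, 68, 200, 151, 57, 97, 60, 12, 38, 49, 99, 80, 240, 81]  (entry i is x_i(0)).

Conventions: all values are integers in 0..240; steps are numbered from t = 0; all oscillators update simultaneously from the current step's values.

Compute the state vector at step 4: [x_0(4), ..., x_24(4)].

Simulating step by step:
t=0: [174, 151, 73, 79, 197, 146, 172, 62, 153, 164, 176, 31, 68, 200, 151, 57, 97, 60, 12, 38, 49, 99, 80, 240, 81]
t=1: [77, 110, 177, 156, 129, 35, 81, 126, 126, 46, 79, 116, 150, 76, 68, 129, 159, 168, 150, 117, 157, 153, 208, 192, 161]
t=2: [103, 136, 96, 78, 95, 200, 133, 104, 118, 127, 143, 127, 112, 105, 185, 94, 61, 48, 110, 87, 79, 70, 57, 52, 73]
t=3: [157, 154, 164, 173, 182, 102, 111, 138, 162, 126, 115, 113, 144, 127, 127, 175, 164, 160, 168, 166, 203, 170, 175, 189, 203]
t=4: [87, 46, 39, 42, 69, 105, 104, 54, 69, 87, 116, 91, 73, 49, 89, 70, 49, 29, 48, 68, 60, 48, 33, 62, 80]

Answer: [87, 46, 39, 42, 69, 105, 104, 54, 69, 87, 116, 91, 73, 49, 89, 70, 49, 29, 48, 68, 60, 48, 33, 62, 80]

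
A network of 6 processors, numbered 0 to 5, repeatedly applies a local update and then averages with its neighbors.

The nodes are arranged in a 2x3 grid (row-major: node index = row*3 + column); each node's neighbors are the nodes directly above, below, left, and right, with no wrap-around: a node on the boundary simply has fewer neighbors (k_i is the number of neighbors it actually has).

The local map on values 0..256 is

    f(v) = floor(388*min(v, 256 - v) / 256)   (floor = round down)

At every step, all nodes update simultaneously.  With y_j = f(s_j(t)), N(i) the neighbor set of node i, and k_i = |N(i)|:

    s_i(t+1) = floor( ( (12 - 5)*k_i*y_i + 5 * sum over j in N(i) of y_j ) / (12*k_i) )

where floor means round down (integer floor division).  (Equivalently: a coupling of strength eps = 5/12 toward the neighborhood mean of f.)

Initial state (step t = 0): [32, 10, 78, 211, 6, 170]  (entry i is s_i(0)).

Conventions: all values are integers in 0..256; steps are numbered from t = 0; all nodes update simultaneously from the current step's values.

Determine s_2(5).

Answer: s_2(5) = 172

Derivation:
t=0: [32, 10, 78, 211, 6, 170]
t=1: [45, 33, 99, 51, 34, 102]
t=2: [66, 66, 130, 69, 68, 131]
t=3: [100, 112, 171, 102, 114, 171]
t=4: [155, 161, 136, 157, 162, 137]
t=5: [150, 149, 172, 148, 148, 172]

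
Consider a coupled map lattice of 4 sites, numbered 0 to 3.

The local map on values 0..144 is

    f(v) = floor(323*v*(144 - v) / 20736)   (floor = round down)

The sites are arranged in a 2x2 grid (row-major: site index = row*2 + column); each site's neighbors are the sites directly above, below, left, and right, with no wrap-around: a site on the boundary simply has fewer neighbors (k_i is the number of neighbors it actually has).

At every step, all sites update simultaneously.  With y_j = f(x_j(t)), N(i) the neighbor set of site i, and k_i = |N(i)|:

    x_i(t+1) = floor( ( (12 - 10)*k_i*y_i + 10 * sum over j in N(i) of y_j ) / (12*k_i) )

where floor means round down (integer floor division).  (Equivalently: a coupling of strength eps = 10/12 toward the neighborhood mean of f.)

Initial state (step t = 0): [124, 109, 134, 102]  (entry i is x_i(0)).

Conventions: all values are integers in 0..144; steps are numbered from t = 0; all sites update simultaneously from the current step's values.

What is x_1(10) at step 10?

Answer: x_1(10) = 79

Derivation:
t=0: [124, 109, 134, 102]
t=1: [39, 53, 46, 43]
t=2: [70, 66, 65, 71]
t=3: [79, 80, 79, 79]
t=4: [79, 79, 79, 79]
t=5: [79, 79, 79, 79]
t=6: [79, 79, 79, 79]
t=7: [79, 79, 79, 79]
t=8: [79, 79, 79, 79]
t=9: [79, 79, 79, 79]
t=10: [79, 79, 79, 79]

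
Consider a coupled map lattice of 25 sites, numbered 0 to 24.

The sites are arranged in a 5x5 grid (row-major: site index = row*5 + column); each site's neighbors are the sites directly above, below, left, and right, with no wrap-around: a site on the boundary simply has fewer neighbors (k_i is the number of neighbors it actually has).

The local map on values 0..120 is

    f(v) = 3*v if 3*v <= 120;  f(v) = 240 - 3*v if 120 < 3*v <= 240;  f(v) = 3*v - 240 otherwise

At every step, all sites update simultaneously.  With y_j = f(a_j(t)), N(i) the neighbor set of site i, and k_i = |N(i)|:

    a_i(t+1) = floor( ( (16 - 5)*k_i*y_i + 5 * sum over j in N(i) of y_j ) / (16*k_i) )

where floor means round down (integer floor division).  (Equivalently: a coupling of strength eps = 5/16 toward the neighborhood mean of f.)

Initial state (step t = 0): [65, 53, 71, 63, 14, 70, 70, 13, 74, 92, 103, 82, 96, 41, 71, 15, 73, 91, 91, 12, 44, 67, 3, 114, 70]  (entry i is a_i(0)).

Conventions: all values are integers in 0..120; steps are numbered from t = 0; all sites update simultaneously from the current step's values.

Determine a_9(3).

Simulating step by step:
t=0: [65, 53, 71, 63, 14, 70, 70, 13, 74, 92, 103, 82, 96, 41, 71, 15, 73, 91, 91, 12, 44, 67, 3, 114, 70]
t=1: [48, 66, 36, 44, 42, 35, 32, 36, 31, 33, 55, 17, 48, 90, 38, 51, 24, 31, 45, 34, 87, 41, 24, 77, 42]
t=2: [88, 60, 101, 107, 110, 100, 89, 104, 90, 101, 76, 61, 88, 52, 102, 77, 76, 90, 90, 104, 46, 97, 72, 36, 95]
t=3: [35, 53, 65, 74, 84, 47, 38, 60, 44, 62, 21, 45, 35, 69, 68, 19, 19, 27, 43, 64, 79, 49, 36, 84, 59]

Answer: a_9(3) = 62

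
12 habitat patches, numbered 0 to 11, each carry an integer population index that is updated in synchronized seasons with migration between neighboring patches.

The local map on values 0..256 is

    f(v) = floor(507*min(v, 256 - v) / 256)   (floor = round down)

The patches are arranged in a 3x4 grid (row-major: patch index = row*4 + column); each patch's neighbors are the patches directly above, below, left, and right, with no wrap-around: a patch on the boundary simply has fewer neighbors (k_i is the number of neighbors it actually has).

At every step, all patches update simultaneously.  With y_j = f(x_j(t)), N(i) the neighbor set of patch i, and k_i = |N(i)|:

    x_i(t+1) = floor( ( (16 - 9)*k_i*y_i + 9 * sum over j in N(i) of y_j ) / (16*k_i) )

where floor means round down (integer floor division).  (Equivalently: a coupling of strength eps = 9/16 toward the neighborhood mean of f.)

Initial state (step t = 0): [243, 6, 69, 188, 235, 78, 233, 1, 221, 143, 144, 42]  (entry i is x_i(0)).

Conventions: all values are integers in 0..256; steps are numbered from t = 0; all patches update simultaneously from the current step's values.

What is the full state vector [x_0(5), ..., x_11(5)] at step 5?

Simulating step by step:
t=0: [243, 6, 69, 188, 235, 78, 233, 1, 221, 143, 144, 42]
t=1: [25, 63, 95, 97, 64, 112, 91, 49, 104, 180, 162, 98]
t=2: [91, 140, 175, 164, 144, 178, 176, 148, 167, 180, 179, 164]
t=3: [205, 192, 176, 184, 192, 173, 164, 191, 181, 156, 158, 182]
t=4: [115, 134, 153, 142, 132, 160, 170, 144, 155, 181, 183, 154]
t=5: [236, 221, 208, 217, 222, 196, 180, 208, 198, 164, 160, 191]

Answer: [236, 221, 208, 217, 222, 196, 180, 208, 198, 164, 160, 191]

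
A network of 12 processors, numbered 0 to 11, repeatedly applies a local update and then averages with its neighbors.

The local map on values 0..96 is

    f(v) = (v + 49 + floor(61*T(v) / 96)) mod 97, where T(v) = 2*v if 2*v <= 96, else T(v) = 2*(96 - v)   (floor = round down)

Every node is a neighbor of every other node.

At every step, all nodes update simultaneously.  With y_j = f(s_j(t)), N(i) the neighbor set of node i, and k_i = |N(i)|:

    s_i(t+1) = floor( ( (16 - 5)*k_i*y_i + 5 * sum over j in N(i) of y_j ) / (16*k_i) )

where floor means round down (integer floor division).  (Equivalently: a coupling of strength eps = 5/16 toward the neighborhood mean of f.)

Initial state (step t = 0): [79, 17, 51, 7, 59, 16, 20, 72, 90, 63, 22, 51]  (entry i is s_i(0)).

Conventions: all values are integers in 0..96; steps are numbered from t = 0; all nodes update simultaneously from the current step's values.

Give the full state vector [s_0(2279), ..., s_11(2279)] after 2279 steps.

Answer: [58, 58, 58, 58, 58, 58, 58, 58, 58, 58, 58, 58]
Key observation: The state at step 4, [58, 58, 58, 58, 58, 58, 58, 58, 58, 58, 58, 58], reappears at step 5: the system is in a cycle of period 1 from step 4 on.  Therefore the state at step 2279 equals the state at step 4 + ((2279 - 4) mod 1) = 4, which is [58, 58, 58, 58, 58, 58, 58, 58, 58, 58, 58, 58].

Derivation:
t=0: [79, 17, 51, 7, 59, 16, 20, 72, 90, 63, 22, 51]
t=1: [54, 77, 60, 62, 58, 76, 82, 56, 52, 57, 21, 60]
t=2: [59, 55, 57, 57, 58, 55, 53, 58, 59, 58, 83, 57]
t=3: [57, 58, 57, 57, 57, 58, 58, 57, 57, 57, 53, 57]
t=4: [58, 58, 58, 58, 58, 58, 58, 58, 58, 58, 58, 58]
t=5: [58, 58, 58, 58, 58, 58, 58, 58, 58, 58, 58, 58]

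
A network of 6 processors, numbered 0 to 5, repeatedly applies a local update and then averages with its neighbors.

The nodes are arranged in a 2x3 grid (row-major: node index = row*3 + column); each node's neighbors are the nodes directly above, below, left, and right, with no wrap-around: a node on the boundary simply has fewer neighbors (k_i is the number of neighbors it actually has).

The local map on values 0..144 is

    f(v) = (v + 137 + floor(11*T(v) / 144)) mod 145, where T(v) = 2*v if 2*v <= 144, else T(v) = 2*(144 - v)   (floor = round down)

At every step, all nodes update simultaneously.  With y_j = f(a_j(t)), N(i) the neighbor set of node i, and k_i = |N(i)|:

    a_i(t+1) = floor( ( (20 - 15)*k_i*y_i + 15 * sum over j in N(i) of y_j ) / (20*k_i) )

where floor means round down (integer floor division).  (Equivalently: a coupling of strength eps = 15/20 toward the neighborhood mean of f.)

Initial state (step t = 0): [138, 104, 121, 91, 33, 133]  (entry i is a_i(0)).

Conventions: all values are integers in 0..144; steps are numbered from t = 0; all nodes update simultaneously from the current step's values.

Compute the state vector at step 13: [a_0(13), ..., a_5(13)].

Simulating step by step:
t=0: [138, 104, 121, 91, 33, 133]
t=1: [104, 94, 114, 82, 87, 86]
t=2: [91, 98, 94, 91, 87, 95]
t=3: [93, 92, 94, 89, 92, 91]
t=4: [90, 91, 91, 90, 90, 91]
t=5: [90, 90, 91, 90, 90, 90]
t=6: [90, 90, 90, 90, 90, 90]
t=7: [90, 90, 90, 90, 90, 90]
t=8: [90, 90, 90, 90, 90, 90]
t=9: [90, 90, 90, 90, 90, 90]
t=10: [90, 90, 90, 90, 90, 90]
t=11: [90, 90, 90, 90, 90, 90]
t=12: [90, 90, 90, 90, 90, 90]
t=13: [90, 90, 90, 90, 90, 90]

Answer: [90, 90, 90, 90, 90, 90]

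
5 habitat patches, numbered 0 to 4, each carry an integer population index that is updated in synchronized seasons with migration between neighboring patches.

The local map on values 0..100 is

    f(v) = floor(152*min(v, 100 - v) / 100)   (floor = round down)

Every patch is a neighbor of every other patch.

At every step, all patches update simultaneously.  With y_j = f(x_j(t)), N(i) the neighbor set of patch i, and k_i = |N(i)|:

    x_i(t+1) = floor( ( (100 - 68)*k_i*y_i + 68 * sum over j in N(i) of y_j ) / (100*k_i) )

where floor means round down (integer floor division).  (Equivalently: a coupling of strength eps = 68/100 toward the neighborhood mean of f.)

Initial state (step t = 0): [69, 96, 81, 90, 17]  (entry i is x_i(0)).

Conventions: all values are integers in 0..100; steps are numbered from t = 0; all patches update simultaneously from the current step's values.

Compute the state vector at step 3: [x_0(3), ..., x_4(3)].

Answer: [52, 52, 52, 52, 52]

Derivation:
t=0: [69, 96, 81, 90, 17]
t=1: [27, 21, 24, 22, 24]
t=2: [36, 34, 35, 35, 35]
t=3: [52, 52, 52, 52, 52]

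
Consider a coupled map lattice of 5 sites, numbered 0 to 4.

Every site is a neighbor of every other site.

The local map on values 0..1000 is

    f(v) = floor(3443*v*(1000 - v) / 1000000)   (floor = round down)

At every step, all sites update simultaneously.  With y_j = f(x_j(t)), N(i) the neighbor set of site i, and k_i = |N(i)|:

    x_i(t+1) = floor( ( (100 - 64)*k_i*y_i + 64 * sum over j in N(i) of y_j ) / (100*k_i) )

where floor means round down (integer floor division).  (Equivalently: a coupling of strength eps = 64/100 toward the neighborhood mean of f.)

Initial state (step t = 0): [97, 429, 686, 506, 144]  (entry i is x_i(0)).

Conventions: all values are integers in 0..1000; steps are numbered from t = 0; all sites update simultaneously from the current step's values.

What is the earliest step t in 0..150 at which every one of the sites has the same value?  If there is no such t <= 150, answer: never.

Simulating step by step:
t=0: [97, 429, 686, 506, 144]  (not all equal)
t=1: [567, 675, 655, 679, 591]  (not all equal)
t=2: [802, 784, 789, 783, 800]  (not all equal)
t=3: [563, 570, 568, 570, 563]  (not all equal)
t=4: [845, 844, 844, 844, 845]  (not all equal)
t=5: [451, 452, 452, 452, 451]  (not all equal)
t=6: [852, 852, 852, 852, 852]  (all equal)

Answer: 6
Key observation: Synchronization is absorbing here: once all sites are equal they stay equal, and step 6 is the first all-equal step.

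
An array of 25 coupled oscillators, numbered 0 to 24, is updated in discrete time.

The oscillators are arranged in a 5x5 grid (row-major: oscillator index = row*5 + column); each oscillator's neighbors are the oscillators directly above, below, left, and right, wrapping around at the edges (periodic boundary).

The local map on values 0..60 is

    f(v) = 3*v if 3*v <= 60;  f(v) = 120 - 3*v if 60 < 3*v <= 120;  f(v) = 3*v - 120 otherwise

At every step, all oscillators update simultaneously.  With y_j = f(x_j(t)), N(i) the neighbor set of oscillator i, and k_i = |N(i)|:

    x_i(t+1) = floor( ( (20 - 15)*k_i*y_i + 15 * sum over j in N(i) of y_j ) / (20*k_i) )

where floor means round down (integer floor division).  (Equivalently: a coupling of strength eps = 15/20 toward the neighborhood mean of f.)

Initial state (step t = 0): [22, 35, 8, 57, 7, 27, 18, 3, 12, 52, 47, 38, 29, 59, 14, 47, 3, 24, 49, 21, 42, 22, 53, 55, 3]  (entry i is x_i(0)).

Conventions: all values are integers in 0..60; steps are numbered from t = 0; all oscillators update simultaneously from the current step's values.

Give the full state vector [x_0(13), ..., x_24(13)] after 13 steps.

Simulating step by step:
t=0: [22, 35, 8, 57, 7, 27, 18, 3, 12, 52, 47, 38, 29, 59, 14, 47, 3, 24, 49, 21, 42, 22, 53, 55, 3]
t=1: [28, 38, 27, 36, 33, 40, 26, 29, 37, 34, 25, 23, 30, 40, 42, 22, 26, 32, 45, 32, 27, 26, 41, 34, 26]
t=2: [21, 31, 19, 19, 25, 26, 27, 30, 14, 11, 32, 42, 27, 11, 17, 41, 42, 22, 16, 27, 42, 27, 23, 18, 29]
t=3: [36, 42, 45, 51, 45, 39, 29, 40, 39, 42, 25, 21, 32, 42, 36, 14, 20, 40, 45, 35, 26, 26, 51, 48, 35]
t=4: [15, 20, 17, 18, 16, 18, 20, 14, 9, 7, 32, 44, 17, 11, 16, 40, 41, 24, 12, 19, 31, 36, 23, 24, 21]
t=5: [46, 46, 51, 46, 45, 41, 46, 45, 34, 38, 27, 28, 38, 38, 37, 20, 14, 38, 43, 40, 28, 29, 42, 49, 48]
t=6: [18, 23, 18, 21, 16, 15, 18, 17, 12, 9, 30, 28, 13, 9, 11, 36, 35, 13, 9, 19, 34, 27, 20, 17, 20]
t=7: [43, 50, 54, 49, 49, 42, 47, 47, 39, 37, 31, 34, 38, 32, 34, 25, 27, 36, 39, 39, 35, 36, 49, 51, 47]
t=8: [16, 23, 30, 26, 19, 13, 19, 18, 15, 12, 23, 21, 15, 11, 16, 27, 26, 17, 14, 17, 20, 23, 25, 22, 19]
t=9: [50, 47, 43, 45, 48, 45, 51, 46, 42, 44, 47, 50, 47, 42, 44, 48, 47, 45, 45, 47, 51, 49, 46, 48, 55]
t=10: [24, 23, 15, 15, 25, 21, 24, 17, 11, 13, 20, 25, 18, 11, 14, 24, 23, 17, 16, 23, 31, 24, 18, 23, 30]
t=11: [45, 48, 48, 43, 41, 50, 50, 46, 39, 42, 51, 51, 47, 41, 44, 47, 48, 51, 46, 44, 39, 46, 50, 45, 40]
t=12: [15, 22, 21, 10, 6, 23, 27, 19, 7, 10, 26, 28, 21, 10, 13, 18, 25, 25, 16, 12, 10, 19, 24, 14, 6]
t=13: [39, 50, 49, 33, 27, 42, 46, 46, 32, 31, 44, 43, 45, 38, 35, 42, 47, 48, 40, 38, 40, 47, 49, 37, 28]

Answer: [39, 50, 49, 33, 27, 42, 46, 46, 32, 31, 44, 43, 45, 38, 35, 42, 47, 48, 40, 38, 40, 47, 49, 37, 28]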